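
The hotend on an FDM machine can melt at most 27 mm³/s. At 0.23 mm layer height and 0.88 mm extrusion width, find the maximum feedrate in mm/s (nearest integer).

Bead cross-section = 0.23 × 0.88 = 0.2024 mm².
Max speed = 27 / 0.2024 = 133.40 ≈ 133 mm/s.

133 mm/s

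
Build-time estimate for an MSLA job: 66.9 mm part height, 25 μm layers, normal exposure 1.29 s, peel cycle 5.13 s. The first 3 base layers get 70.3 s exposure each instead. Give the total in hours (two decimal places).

4.83 hours

Layer count = ceil(66.9 / 0.025) = 2676.
Bottom layers = 3 × (70.3 + 5.13), so 226.29 s.
Remaining layers = 2673 × (1.29 + 5.13) = 17160.66 s.
Sum: 226.29 + 17160.66 = 17386.95 s → 4.83 hours.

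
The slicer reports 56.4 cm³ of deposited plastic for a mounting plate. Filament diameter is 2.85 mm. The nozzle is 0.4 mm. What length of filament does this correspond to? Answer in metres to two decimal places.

Filament cross-section = π × (2.85/2)² = 6.3794 mm².
L = 56400 mm³ / 6.3794 mm² = 8840.96 mm, i.e. 8.84 m.

8.84 m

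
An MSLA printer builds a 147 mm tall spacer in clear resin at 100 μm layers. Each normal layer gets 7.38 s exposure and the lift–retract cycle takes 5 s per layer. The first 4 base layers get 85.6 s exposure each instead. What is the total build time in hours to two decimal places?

Layers = ⌈147/0.1⌉ = 1470.
Burn-in layers: 4 × (85.6 + 5) → 362.4 s.
Normal layers = 1466 × (7.38 + 5) = 18149.08 s.
Total = 362.4 + 18149.08 = 18511.48 s = 5.14 hours.

5.14 hours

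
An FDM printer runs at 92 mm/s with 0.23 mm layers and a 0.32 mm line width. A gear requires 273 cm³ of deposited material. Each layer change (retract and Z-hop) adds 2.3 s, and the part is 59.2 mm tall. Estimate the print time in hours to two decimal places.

Extrusion cross-section = 0.23 × 0.32 = 0.0736 mm².
Toolpath length = 273 cm³ / 0.0736 mm² = 273000 / 0.0736 = 3709239.1 mm.
Print-move time: 3709239.1 / 92 → 40317.8 s.
Layer count = ceil(59.2 / 0.23) = 258.
Layer-change overhead: 258 × 2.3 → 593.4 s.
Total = 40317.8 + 593.4 = 40911.2 s = 11.36 hours.

11.36 hours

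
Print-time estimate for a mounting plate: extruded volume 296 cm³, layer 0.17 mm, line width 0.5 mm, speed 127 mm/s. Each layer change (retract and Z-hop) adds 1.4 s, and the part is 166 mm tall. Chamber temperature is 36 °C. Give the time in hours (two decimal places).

8.00 hours

Line area = 0.17 × 0.5, so 0.085 mm².
Total extruded path = 296000/0.085 = 3482352.9 mm.
Extrusion time = 3482352.9 / 127 = 27420.1 s.
Number of layers: 166 / 0.17 → 977 (rounded up).
Z-hop total = 977 × 1.4, so 1367.8 s.
Total = 27420.1 + 1367.8 = 28787.9 s = 8.00 hours.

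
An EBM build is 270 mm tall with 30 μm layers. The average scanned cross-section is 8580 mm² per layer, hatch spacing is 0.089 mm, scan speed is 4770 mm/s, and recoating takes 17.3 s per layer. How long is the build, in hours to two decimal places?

93.78 hours

Number of layers: 270 / 0.03 → 9000 (rounded up).
Scan path per layer = 8580 / 0.089, so 96404.5 mm.
Per-layer scan time = 96404.5 / 4770 = 20.2106 s.
Time per layer = 20.2106 + 17.3 = 37.5106 s.
Total: 9000 × 37.5106 s = 337595.4 s → 93.78 hours.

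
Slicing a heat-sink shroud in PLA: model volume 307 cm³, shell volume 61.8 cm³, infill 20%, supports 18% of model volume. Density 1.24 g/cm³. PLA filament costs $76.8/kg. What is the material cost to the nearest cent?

Infill region = 307 − 61.8 = 245.2 cm³.
Infill deposited = 0.20 × 245.2, so 49.04 cm³.
Support = 0.18 × 307, so 55.26 cm³.
Total printed volume: 61.8 + 49.04 + 55.26 → 166.1 cm³.
Mass = 166.1 × 1.24, so 205.964 g.
At $76.8/kg: 205.964/1000 × 76.8 = $15.82.

$15.82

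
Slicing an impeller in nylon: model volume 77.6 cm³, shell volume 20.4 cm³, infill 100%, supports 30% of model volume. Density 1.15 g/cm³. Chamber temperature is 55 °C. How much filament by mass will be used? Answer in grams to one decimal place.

116.0 g

Volume inside the shell = 77.6 − 20.4 = 57.2 cm³.
Infill volume = 1.00 × 57.2, so 57.2 cm³.
Support: 0.30 × 77.6 → 23.28 cm³.
Deposited volume = 20.4 + 57.2 + 23.28 = 100.88 cm³.
Mass = 100.88 × 1.15, so 116.012 g.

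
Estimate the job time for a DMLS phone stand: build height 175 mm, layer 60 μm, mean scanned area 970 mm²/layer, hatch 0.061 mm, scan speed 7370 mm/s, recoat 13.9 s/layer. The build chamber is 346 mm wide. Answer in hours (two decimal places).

Layer count = ceil(175 / 0.06) = 2917.
Hatch length per layer = 970 / 0.061, so 15901.6 mm.
Per-layer scan time: 15901.6 / 7370 → 2.1576 s.
Per-layer time = 2.1576 + 13.9 = 16.0576 s.
2917 layers × 16.0576 s/layer = 46840.0192 s, i.e. 13.01 hours.

13.01 hours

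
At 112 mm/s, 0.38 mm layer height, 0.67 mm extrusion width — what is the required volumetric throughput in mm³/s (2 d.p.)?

28.52

Bead cross-section: 0.38 × 0.67 → 0.2546 mm².
Volumetric flow = 112 × 0.2546 = 28.52 mm³/s.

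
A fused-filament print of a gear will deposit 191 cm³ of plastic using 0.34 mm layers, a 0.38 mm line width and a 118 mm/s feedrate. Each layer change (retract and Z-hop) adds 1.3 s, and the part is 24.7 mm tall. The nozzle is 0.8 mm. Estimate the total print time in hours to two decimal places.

3.51 hours

Extrusion cross-section = 0.34 × 0.38, so 0.1292 mm².
Path length: 191000 mm³ / 0.1292 mm² → 1478328.2 mm.
Print-move time = 1478328.2 / 118 = 12528.2 s.
Layers = ⌈24.7/0.34⌉ = 73.
Non-print overhead = 73 × 1.3, so 94.9 s.
Altogether 12528.2 + 94.9 = 12623.1 s, i.e. 3.51 hours.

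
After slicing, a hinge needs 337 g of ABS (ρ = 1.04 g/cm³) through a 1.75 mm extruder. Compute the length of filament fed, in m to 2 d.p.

Volume = 337 g / 1.04 g·cm⁻³ = 324.0385 cm³ = 324038.5 mm³.
Filament cross-section = π × (1.75/2)² = 2.4053 mm².
L = V/A = 324038.5/2.4053 = 134718.54 mm → 134.72 m.

134.72 m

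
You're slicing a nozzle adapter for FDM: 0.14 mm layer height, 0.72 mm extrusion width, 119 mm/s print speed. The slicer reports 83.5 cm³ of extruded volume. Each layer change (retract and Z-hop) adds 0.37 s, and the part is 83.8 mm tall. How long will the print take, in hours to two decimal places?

Extrusion cross-section = 0.14 × 0.72, so 0.1008 mm².
Path length: 83500 mm³ / 0.1008 mm² → 828373 mm.
Time extruding: 828373 / 119 → 6961.1 s.
Number of layers: 83.8 / 0.14 → 599 (rounded up).
Layer-change overhead = 599 × 0.37 = 221.63 s.
Total = 6961.1 + 221.63 = 7182.73 s = 2.00 hours.

2.00 hours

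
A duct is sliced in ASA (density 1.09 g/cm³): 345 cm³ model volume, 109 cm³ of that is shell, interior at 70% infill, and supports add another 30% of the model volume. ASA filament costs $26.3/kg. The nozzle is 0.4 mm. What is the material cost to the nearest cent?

Volume inside the shell: 345 − 109 → 236 cm³.
Deposited infill = 0.70 × 236 = 165.2 cm³.
Support: 0.30 × 345 → 103.5 cm³.
Total extruded = 109 + 165.2 + 103.5 = 377.7 cm³.
Mass = 377.7 × 1.09, so 411.693 g.
Cost = 411.693 g / 1000 × $26.3/kg = $10.83.

$10.83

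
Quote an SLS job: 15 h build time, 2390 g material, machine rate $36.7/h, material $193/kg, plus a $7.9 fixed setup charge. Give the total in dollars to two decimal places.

Time charge = 36.7 × 15 = $550.50.
Feedstock cost = 193 × 2390/1000 = $461.27.
Adding setup: 550.50 + 461.27 + 7.9 → $1019.67.

$1019.67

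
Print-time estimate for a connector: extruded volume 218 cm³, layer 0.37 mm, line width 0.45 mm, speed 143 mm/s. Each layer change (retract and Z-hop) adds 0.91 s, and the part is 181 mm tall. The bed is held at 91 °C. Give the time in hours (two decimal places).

Bead cross-section = 0.37 × 0.45, so 0.1665 mm².
Toolpath length = 218 cm³ / 0.1665 mm² = 218000 / 0.1665 = 1309309.3 mm.
Time extruding = 1309309.3 / 143, so 9156 s.
Layer count = ceil(181 / 0.37) = 490.
Non-print overhead: 490 × 0.91 → 445.9 s.
Total = 9156 + 445.9 = 9601.9 s = 2.67 hours.

2.67 hours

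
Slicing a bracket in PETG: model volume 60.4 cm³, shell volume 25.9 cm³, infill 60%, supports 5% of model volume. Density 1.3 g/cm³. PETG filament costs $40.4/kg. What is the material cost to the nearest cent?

Volume inside the shell = 60.4 − 25.9, so 34.5 cm³.
Infill deposited: 0.60 × 34.5 → 20.7 cm³.
Support: 0.05 × 60.4 → 3.02 cm³.
Total printed volume = 25.9 + 20.7 + 3.02 = 49.62 cm³.
Mass = 49.62 × 1.3, so 64.506 g.
At $40.4/kg: 64.506/1000 × 40.4 = $2.61.

$2.61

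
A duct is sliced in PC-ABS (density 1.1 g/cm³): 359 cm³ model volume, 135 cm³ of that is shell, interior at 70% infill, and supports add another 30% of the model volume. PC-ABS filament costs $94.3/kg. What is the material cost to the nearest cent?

$41.44

Volume inside the shell = 359 − 135 = 224 cm³.
Infill deposited = 0.70 × 224 = 156.8 cm³.
Support = 0.30 × 359 = 107.7 cm³.
Total extruded: 135 + 156.8 + 107.7 → 399.5 cm³.
Mass = 399.5 × 1.1, so 439.45 g.
Cost = 439.45 g / 1000 × $94.3/kg = $41.44.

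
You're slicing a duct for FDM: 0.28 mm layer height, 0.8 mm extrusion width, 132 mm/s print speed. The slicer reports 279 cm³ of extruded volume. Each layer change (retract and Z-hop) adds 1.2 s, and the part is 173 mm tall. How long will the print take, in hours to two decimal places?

2.83 hours

Line area = 0.28 × 0.8, so 0.224 mm².
Toolpath length = 279 cm³ / 0.224 mm² = 279000 / 0.224 = 1245535.7 mm.
Time extruding = 1245535.7 / 132 = 9435.9 s.
Layer count = ceil(173 / 0.28) = 618.
Non-print overhead: 618 × 1.2 → 741.6 s.
Altogether 9435.9 + 741.6 = 10177.5 s, i.e. 2.83 hours.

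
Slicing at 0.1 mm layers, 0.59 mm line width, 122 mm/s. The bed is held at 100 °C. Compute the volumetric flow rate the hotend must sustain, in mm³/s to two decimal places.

Extrusion cross-section = 0.1 × 0.59 = 0.059 mm².
Q = v·A = 122 × 0.059 = 7.20 mm³/s.

7.20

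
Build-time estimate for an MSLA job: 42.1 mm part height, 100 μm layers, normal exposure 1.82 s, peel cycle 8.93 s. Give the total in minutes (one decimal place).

75.4 minutes

Layer count = ceil(42.1 / 0.1) = 421.
Each layer takes: 1.82 + 8.93 → 10.75 s.
Total = 421 × 10.75 = 4525.75 s = 75.4 minutes.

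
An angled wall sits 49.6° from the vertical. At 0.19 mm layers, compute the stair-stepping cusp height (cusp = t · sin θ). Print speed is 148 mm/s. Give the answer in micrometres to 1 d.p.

h_c = t·sin θ = 0.19 × 0.7615 = 0.144685 mm (144.7 μm).

144.7 μm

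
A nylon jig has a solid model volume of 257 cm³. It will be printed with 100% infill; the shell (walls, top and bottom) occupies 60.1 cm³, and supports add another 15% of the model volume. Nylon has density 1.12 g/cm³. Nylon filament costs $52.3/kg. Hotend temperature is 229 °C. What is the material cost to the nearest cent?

Infill region = 257 − 60.1, so 196.9 cm³.
Infill volume: 1.00 × 196.9 → 196.9 cm³.
Support = 0.15 × 257, so 38.55 cm³.
Deposited volume = 60.1 + 196.9 + 38.55 = 295.55 cm³.
Mass = 295.55 × 1.12 = 331.016 g.
Cost = 331.016 g / 1000 × $52.3/kg = $17.31.

$17.31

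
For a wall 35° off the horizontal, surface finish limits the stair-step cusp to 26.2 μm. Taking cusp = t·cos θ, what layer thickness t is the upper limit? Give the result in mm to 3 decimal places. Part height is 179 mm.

t = h_c / cos θ = 0.0262 / 0.8192 = 0.032 mm.

0.032 mm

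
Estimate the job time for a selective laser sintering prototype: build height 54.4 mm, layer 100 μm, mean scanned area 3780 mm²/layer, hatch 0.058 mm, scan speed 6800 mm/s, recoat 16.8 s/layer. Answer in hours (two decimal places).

3.99 hours

Layers = ⌈54.4/0.1⌉ = 544.
Scan path per layer: 3780 / 0.058 → 65172.4 mm.
Per-layer scan time = 65172.4 / 6800, so 9.5842 s.
Per-layer time: 9.5842 + 16.8 → 26.3842 s.
Total: 544 × 26.3842 s = 14353.0048 s → 3.99 hours.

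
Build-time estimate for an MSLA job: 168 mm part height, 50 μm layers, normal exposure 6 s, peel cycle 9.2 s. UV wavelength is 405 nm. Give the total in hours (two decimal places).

Number of layers: 168 / 0.05 → 3360 (rounded up).
Per-layer time = 6 + 9.2, so 15.2 s.
Build time: 3360 × 15.2 s = 51072 s, i.e. 14.19 hours.

14.19 hours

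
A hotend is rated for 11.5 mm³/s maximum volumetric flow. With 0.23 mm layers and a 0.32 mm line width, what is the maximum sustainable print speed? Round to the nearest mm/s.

156 mm/s

A: 0.23 × 0.32 → 0.0736 mm².
v_max = Q/A = 11.5/0.0736 = 156.25 mm/s → 156 mm/s.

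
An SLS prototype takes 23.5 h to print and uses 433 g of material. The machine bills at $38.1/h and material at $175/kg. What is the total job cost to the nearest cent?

$971.13

Time charge: 38.1 × 23.5 → $895.35.
Material charge = 175 × 433/1000 = $75.775.
Total = 895.35 + 75.775 = 971.125 ≈ $971.13.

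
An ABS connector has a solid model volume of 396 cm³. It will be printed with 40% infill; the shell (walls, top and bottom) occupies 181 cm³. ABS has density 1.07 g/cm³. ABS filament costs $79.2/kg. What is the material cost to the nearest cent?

$22.63

Infill region = 396 − 181 = 215 cm³.
Infill volume: 0.40 × 215 → 86 cm³.
Deposited volume = 181 + 86, so 267 cm³.
Mass: 267 × 1.07 → 285.69 g.
Cost = 285.69 g / 1000 × $79.2/kg = $22.63.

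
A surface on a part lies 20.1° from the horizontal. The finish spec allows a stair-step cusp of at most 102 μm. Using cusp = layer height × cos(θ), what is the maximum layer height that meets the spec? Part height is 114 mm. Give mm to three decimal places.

0.109 mm

Layer height = cusp / cos(20.1°) = 0.102 / 0.9391 = 0.109 mm.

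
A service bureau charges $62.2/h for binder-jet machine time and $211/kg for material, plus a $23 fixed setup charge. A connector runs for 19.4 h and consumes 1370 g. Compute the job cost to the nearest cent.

Machine cost: 62.2 × 19.4 → $1206.68.
Material cost = 211 × 1370/1000, so $289.07.
Adding setup: 1206.68 + 289.07 + 23 → $1518.75.

$1518.75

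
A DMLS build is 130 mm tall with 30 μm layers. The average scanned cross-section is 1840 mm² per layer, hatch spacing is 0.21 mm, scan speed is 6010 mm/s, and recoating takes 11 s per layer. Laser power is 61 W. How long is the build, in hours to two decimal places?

Layer count = ceil(130 / 0.03) = 4334.
Scan path per layer: 1840 / 0.21 → 8761.9 mm.
Laser time per layer = 8761.9 / 6010 = 1.4579 s.
Time per layer = 1.4579 + 11, so 12.4579 s.
Total: 4334 × 12.4579 s = 53992.5386 s → 15.00 hours.

15.00 hours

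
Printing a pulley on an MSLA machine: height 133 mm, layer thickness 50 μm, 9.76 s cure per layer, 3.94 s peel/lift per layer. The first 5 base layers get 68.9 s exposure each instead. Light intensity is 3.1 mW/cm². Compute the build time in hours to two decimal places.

10.20 hours

Layer count = ceil(133 / 0.05) = 2660.
Burn-in layers = 5 × (68.9 + 3.94) = 364.2 s.
Normal layers = 2655 × (9.76 + 3.94) = 36373.5 s.
Sum: 364.2 + 36373.5 = 36737.7 s → 10.20 hours.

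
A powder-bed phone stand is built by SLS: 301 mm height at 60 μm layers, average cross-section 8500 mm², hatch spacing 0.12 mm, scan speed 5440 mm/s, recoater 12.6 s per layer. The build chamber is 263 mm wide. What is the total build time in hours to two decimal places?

Layers = ⌈301/0.06⌉ = 5017.
Hatch length per layer = 8500 / 0.12, so 70833.3 mm.
Per-layer scan time: 70833.3 / 5440 → 13.0208 s.
Per-layer time = 13.0208 + 12.6, so 25.6208 s.
5017 layers × 25.6208 s/layer = 128539.5536 s, i.e. 35.71 hours.

35.71 hours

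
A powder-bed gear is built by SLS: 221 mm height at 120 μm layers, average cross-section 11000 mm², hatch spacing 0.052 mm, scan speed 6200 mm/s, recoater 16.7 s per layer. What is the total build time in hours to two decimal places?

Layer count = ceil(221 / 0.12) = 1842.
Scan path per layer = 11000 / 0.052, so 211538.5 mm.
Laser time per layer: 211538.5 / 6200 → 34.1191 s.
Time per layer = 34.1191 + 16.7, so 50.8191 s.
Build time = 1842 × 50.8191 = 93608.7822 s = 26.00 hours.

26.00 hours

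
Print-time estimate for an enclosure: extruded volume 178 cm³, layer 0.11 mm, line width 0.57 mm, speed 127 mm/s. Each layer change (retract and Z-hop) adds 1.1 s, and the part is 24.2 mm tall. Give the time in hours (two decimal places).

6.28 hours

Extrusion cross-section = 0.11 × 0.57, so 0.0627 mm².
Total extruded path = 178000/0.0627 = 2838915.5 mm.
Time extruding: 2838915.5 / 127 → 22353.7 s.
Layer count = ceil(24.2 / 0.11) = 220.
Non-print overhead = 220 × 1.1 = 242 s.
Altogether 22353.7 + 242 = 22595.7 s, i.e. 6.28 hours.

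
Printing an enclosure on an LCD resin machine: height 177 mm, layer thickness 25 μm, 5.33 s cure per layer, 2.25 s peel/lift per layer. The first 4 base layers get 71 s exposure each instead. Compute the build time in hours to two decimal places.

14.98 hours

Layers = ⌈177/0.025⌉ = 7080.
Burn-in layers = 4 × (71 + 2.25), so 293 s.
Regular layers = 7076 × (5.33 + 2.25) = 53636.08 s.
Sum: 293 + 53636.08 = 53929.08 s → 14.98 hours.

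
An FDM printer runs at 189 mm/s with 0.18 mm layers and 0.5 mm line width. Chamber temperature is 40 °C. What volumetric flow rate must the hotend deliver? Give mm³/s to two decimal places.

A = 0.18 × 0.5 = 0.09 mm².
Q = v·A = 189 × 0.09 = 17.01 mm³/s.

17.01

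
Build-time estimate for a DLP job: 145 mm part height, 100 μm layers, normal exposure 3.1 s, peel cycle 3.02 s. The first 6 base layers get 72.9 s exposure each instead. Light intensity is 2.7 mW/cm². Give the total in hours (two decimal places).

2.58 hours

Layers = ⌈145/0.1⌉ = 1450.
Burn-in layers = 6 × (72.9 + 3.02) = 455.52 s.
Remaining layers = 1444 × (3.1 + 3.02) = 8837.28 s.
Total = 455.52 + 8837.28 = 9292.8 s = 2.58 hours.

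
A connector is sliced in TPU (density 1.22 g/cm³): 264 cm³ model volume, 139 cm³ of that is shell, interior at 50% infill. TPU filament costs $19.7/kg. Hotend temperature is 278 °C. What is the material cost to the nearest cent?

$4.84

Volume inside the shell: 264 − 139 → 125 cm³.
Deposited infill = 0.50 × 125, so 62.5 cm³.
Total extruded: 139 + 62.5 → 201.5 cm³.
Mass: 201.5 × 1.22 → 245.83 g.
Cost = 245.83 g / 1000 × $19.7/kg = $4.84.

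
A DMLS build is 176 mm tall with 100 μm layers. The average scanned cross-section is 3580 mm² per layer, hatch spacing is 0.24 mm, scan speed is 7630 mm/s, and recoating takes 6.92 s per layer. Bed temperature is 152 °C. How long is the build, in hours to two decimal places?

Layer count = ceil(176 / 0.1) = 1760.
Scan path per layer = 3580 / 0.24, so 14916.7 mm.
Laser time per layer = 14916.7 / 7630, so 1.955 s.
Time per layer = 1.955 + 6.92 = 8.875 s.
Build time = 1760 × 8.875 = 15620 s = 4.34 hours.

4.34 hours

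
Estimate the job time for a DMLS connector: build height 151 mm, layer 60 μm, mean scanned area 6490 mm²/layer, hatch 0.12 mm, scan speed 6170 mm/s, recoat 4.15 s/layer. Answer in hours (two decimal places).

9.03 hours

Layer count = ceil(151 / 0.06) = 2517.
Scan path per layer = 6490 / 0.12 = 54083.3 mm.
Scan time per layer: 54083.3 / 6170 → 8.7655 s.
Per-layer time: 8.7655 + 4.15 → 12.9155 s.
2517 layers × 12.9155 s/layer = 32508.3135 s, i.e. 9.03 hours.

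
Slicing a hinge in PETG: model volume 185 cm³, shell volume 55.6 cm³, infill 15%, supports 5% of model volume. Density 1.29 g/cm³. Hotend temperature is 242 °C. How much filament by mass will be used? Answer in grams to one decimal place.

108.7 g

Infill region = 185 − 55.6, so 129.4 cm³.
Infill deposited = 0.15 × 129.4, so 19.41 cm³.
Support = 0.05 × 185, so 9.25 cm³.
Total extruded = 55.6 + 19.41 + 9.25, so 84.26 cm³.
Mass = 84.26 × 1.29, so 108.6954 g.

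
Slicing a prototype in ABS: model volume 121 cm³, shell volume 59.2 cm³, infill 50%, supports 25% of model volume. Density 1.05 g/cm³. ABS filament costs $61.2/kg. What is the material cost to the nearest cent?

Volume inside the shell: 121 − 59.2 → 61.8 cm³.
Infill volume: 0.50 × 61.8 → 30.9 cm³.
Support: 0.25 × 121 → 30.25 cm³.
Total extruded = 59.2 + 30.9 + 30.25, so 120.35 cm³.
Mass = 120.35 × 1.05 = 126.3675 g.
Cost = 126.3675 g / 1000 × $61.2/kg = $7.73.

$7.73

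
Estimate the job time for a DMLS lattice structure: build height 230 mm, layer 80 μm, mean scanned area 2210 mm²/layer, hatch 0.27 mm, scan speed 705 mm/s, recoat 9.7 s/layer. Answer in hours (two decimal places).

17.02 hours

Number of layers: 230 / 0.08 → 2875 (rounded up).
Per-layer scan distance = 2210 / 0.27, so 8185.2 mm.
Laser time per layer: 8185.2 / 705 → 11.6102 s.
Per-layer time = 11.6102 + 9.7, so 21.3102 s.
2875 layers × 21.3102 s/layer = 61266.825 s, i.e. 17.02 hours.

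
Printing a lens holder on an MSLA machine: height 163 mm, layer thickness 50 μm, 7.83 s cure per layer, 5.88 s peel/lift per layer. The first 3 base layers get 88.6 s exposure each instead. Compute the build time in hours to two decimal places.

Layers = ⌈163/0.05⌉ = 3260.
Bottom layers = 3 × (88.6 + 5.88) = 283.44 s.
Remaining layers = 3257 × (7.83 + 5.88), so 44653.47 s.
Sum: 283.44 + 44653.47 = 44936.91 s → 12.48 hours.

12.48 hours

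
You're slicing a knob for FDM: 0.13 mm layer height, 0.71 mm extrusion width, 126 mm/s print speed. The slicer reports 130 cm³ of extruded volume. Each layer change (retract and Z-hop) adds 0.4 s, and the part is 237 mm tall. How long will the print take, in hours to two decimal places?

3.31 hours

Extrusion cross-section = 0.13 × 0.71 = 0.0923 mm².
Path length: 130000 mm³ / 0.0923 mm² → 1408450.7 mm.
Extrusion time = 1408450.7 / 126 = 11178.2 s.
Layer count = ceil(237 / 0.13) = 1824.
Non-print overhead: 1824 × 0.4 → 729.6 s.
Altogether 11178.2 + 729.6 = 11907.8 s, i.e. 3.31 hours.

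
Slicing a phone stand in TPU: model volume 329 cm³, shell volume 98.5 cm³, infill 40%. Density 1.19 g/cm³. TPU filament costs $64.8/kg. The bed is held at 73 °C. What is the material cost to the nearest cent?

Volume inside the shell = 329 − 98.5 = 230.5 cm³.
Infill volume: 0.40 × 230.5 → 92.2 cm³.
Total printed volume = 98.5 + 92.2 = 190.7 cm³.
Mass = 190.7 × 1.19, so 226.933 g.
At $64.8/kg: 226.933/1000 × 64.8 = $14.71.

$14.71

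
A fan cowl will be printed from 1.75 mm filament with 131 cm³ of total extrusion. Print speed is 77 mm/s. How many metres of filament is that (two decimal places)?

54.46 m

Filament cross-section = π × (1.75/2)² = 2.4053 mm².
Length = 131 cm³ / 2.4053 mm² = 131000 / 2.4053 = 54463.06 mm = 54.46 m.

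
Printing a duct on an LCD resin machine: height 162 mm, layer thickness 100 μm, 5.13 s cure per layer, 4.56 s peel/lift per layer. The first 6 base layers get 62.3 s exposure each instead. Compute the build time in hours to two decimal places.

Number of layers: 162 / 0.1 → 1620 (rounded up).
Base layers = 6 × (62.3 + 4.56) = 401.16 s.
Remaining layers = 1614 × (5.13 + 4.56), so 15639.66 s.
Sum: 401.16 + 15639.66 = 16040.82 s → 4.46 hours.

4.46 hours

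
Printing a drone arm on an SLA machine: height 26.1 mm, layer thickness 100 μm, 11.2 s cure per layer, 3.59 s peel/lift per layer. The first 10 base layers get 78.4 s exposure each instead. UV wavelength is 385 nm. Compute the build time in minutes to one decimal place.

75.5 minutes

Number of layers: 26.1 / 0.1 → 261 (rounded up).
Burn-in layers = 10 × (78.4 + 3.59) = 819.9 s.
Remaining layers = 251 × (11.2 + 3.59), so 3712.29 s.
Total = 819.9 + 3712.29 = 4532.19 s = 75.5 minutes.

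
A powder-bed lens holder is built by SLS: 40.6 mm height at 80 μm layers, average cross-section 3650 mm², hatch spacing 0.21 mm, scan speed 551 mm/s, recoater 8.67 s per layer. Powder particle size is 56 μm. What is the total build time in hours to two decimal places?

Layers = ⌈40.6/0.08⌉ = 508.
Hatch length per layer: 3650 / 0.21 → 17381 mm.
Per-layer scan time: 17381 / 551 → 31.5445 s.
Per-layer time = 31.5445 + 8.67 = 40.2145 s.
508 layers × 40.2145 s/layer = 20428.966 s, i.e. 5.67 hours.

5.67 hours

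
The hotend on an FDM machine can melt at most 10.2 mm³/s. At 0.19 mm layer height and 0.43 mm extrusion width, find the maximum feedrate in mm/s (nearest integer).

Bead cross-section = 0.19 × 0.43, so 0.0817 mm².
v_max = Q/A = 10.2/0.0817 = 124.85 mm/s → 125 mm/s.

125 mm/s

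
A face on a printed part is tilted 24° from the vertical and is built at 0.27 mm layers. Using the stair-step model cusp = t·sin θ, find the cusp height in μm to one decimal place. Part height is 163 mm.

Cusp = layer height × sin(24°) = 0.27 × 0.4067 = 0.109809 mm = 109.8 μm.

109.8 μm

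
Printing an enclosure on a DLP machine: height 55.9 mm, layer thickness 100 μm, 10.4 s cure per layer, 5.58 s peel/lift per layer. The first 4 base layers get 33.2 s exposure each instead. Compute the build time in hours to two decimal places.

Number of layers: 55.9 / 0.1 → 559 (rounded up).
Bottom layers = 4 × (33.2 + 5.58), so 155.12 s.
Regular layers: 555 × (10.4 + 5.58) → 8868.9 s.
Sum: 155.12 + 8868.9 = 9024.02 s → 2.51 hours.

2.51 hours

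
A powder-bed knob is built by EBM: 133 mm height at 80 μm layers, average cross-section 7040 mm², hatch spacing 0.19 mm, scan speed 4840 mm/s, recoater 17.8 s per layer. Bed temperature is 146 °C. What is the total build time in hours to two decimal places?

11.76 hours

Layers = ⌈133/0.08⌉ = 1663.
Hatch length per layer = 7040 / 0.19, so 37052.6 mm.
Scan time per layer: 37052.6 / 4840 → 7.6555 s.
Layer cycle: 7.6555 + 17.8 → 25.4555 s.
1663 layers × 25.4555 s/layer = 42332.4965 s, i.e. 11.76 hours.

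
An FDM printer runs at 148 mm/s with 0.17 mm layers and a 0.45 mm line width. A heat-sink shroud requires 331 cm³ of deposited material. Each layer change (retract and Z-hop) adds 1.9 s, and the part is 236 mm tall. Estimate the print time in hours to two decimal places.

8.85 hours

Bead cross-section: 0.17 × 0.45 → 0.0765 mm².
Path length: 331000 mm³ / 0.0765 mm² → 4326797.4 mm.
Extrusion time: 4326797.4 / 148 → 29235.1 s.
Layer count = ceil(236 / 0.17) = 1389.
Z-hop total = 1389 × 1.9, so 2639.1 s.
Altogether 29235.1 + 2639.1 = 31874.2 s, i.e. 8.85 hours.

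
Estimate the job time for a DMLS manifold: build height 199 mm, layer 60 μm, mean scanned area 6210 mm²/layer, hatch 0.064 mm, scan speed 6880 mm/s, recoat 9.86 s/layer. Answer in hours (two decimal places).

22.08 hours

Number of layers: 199 / 0.06 → 3317 (rounded up).
Per-layer scan distance = 6210 / 0.064, so 97031.3 mm.
Scan time per layer: 97031.3 / 6880 → 14.1034 s.
Per-layer time = 14.1034 + 9.86 = 23.9634 s.
Build time = 3317 × 23.9634 = 79486.5978 s = 22.08 hours.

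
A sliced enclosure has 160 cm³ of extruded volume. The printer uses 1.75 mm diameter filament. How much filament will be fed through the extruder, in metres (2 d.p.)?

A = π r² = π × 0.875² = 2.4053 mm².
Length = 160 cm³ / 2.4053 mm² = 160000 / 2.4053 = 66519.77 mm = 66.52 m.

66.52 m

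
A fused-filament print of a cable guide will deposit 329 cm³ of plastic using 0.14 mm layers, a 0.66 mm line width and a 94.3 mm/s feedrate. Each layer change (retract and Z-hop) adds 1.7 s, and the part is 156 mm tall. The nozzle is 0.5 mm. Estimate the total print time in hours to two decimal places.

11.01 hours

Line area = 0.14 × 0.66, so 0.0924 mm².
Path length: 329000 mm³ / 0.0924 mm² → 3560606.1 mm.
Extrusion time = 3560606.1 / 94.3 = 37758.3 s.
Layers = ⌈156/0.14⌉ = 1115.
Layer-change overhead = 1115 × 1.7 = 1895.5 s.
Altogether 37758.3 + 1895.5 = 39653.8 s, i.e. 11.01 hours.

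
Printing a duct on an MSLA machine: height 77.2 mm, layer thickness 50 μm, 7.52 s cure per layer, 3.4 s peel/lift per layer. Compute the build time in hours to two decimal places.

Layer count = ceil(77.2 / 0.05) = 1544.
Cycle time = 7.52 + 3.4, so 10.92 s.
Build time: 1544 × 10.92 s = 16860.48 s, i.e. 4.68 hours.

4.68 hours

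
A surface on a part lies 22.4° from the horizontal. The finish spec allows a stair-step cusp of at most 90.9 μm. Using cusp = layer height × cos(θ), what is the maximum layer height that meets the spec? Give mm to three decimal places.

Layer height = cusp / cos(22.4°) = 0.0909 / 0.9245 = 0.098 mm.

0.098 mm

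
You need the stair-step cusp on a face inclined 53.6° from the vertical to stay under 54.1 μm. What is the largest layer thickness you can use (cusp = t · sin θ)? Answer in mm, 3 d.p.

Layer height = cusp / sin(53.6°) = 0.0541 / 0.8049 = 0.067 mm.

0.067 mm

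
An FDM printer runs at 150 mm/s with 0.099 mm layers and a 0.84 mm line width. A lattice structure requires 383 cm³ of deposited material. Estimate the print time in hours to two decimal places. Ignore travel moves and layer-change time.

Line area = 0.099 × 0.84 = 0.08316 mm².
Toolpath length = 383 cm³ / 0.08316 mm² = 383000 / 0.08316 = 4605579.6 mm.
Extrusion time = 4605579.6 / 150 = 30703.9 s.
Converting: 30703.9 s = 8.53 hours.

8.53 hours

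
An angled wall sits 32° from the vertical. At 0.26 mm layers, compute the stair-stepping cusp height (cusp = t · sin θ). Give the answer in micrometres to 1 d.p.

h_c = t·sin θ = 0.26 × 0.5299 = 0.137774 mm (137.8 μm).

137.8 μm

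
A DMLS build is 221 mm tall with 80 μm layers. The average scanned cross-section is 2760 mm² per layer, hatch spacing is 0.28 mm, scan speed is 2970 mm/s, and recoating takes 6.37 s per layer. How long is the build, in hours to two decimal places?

Layers = ⌈221/0.08⌉ = 2763.
Scan path per layer = 2760 / 0.28 = 9857.1 mm.
Scan time per layer = 9857.1 / 2970 = 3.3189 s.
Per-layer time = 3.3189 + 6.37, so 9.6889 s.
Total: 2763 × 9.6889 s = 26770.4307 s → 7.44 hours.

7.44 hours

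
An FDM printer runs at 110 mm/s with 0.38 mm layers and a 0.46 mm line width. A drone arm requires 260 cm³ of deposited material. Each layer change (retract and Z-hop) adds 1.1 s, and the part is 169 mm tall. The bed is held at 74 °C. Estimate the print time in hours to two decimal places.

Bead cross-section = 0.38 × 0.46 = 0.1748 mm².
Toolpath length = 260 cm³ / 0.1748 mm² = 260000 / 0.1748 = 1487414.2 mm.
Print-move time = 1487414.2 / 110, so 13521.9 s.
Number of layers: 169 / 0.38 → 445 (rounded up).
Z-hop total = 445 × 1.1 = 489.5 s.
Total = 13521.9 + 489.5 = 14011.4 s = 3.89 hours.

3.89 hours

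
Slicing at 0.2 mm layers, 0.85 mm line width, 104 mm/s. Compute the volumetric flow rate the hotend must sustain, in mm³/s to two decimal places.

A = 0.2 × 0.85 = 0.17 mm².
Volumetric flow = 104 × 0.17 = 17.68 mm³/s.

17.68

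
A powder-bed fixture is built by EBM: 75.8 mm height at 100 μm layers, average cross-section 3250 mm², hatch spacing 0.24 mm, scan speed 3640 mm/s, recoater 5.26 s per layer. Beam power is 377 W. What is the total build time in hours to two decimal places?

1.89 hours

Number of layers: 75.8 / 0.1 → 758 (rounded up).
Per-layer scan distance = 3250 / 0.24, so 13541.7 mm.
Beam time per layer = 13541.7 / 3640 = 3.7202 s.
Layer cycle = 3.7202 + 5.26 = 8.9802 s.
758 layers × 8.9802 s/layer = 6806.9916 s, i.e. 1.89 hours.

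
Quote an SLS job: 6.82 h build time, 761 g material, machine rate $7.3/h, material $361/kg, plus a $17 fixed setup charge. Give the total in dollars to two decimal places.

Machine cost: 7.3 × 6.82 → $49.786.
Feedstock cost: 361 × 761/1000 → $274.721.
Adding setup: 49.786 + 274.721 + 17 → 341.507 ≈ $341.51.

$341.51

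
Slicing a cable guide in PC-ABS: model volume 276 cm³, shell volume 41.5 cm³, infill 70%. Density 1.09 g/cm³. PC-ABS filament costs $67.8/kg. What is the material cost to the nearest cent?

Interior volume: 276 − 41.5 → 234.5 cm³.
Deposited infill: 0.70 × 234.5 → 164.15 cm³.
Total printed volume = 41.5 + 164.15 = 205.65 cm³.
Mass = 205.65 × 1.09, so 224.1585 g.
At $67.8/kg: 224.1585/1000 × 67.8 = $15.20.

$15.20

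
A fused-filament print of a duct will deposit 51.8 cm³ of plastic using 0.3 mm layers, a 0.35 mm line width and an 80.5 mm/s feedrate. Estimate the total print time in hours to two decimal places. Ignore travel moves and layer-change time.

1.70 hours

Line area = 0.3 × 0.35, so 0.105 mm².
Path length: 51800 mm³ / 0.105 mm² → 493333.3 mm.
Extrusion time = 493333.3 / 80.5 = 6128.4 s.
That's 6128.4 s → 1.70 hours.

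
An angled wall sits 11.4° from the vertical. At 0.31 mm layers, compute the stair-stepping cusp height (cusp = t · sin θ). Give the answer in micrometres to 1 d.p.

h_c = t·sin θ = 0.31 × 0.1977 = 0.061287 mm (61.3 μm).

61.3 μm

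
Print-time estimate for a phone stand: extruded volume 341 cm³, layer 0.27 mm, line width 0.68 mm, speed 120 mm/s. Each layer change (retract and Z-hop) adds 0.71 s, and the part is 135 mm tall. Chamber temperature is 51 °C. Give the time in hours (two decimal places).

Bead cross-section: 0.27 × 0.68 → 0.1836 mm².
Total extruded path = 341000/0.1836 = 1857298.5 mm.
Print-move time = 1857298.5 / 120 = 15477.5 s.
Number of layers: 135 / 0.27 → 500 (rounded up).
Non-print overhead = 500 × 0.71 = 355 s.
Altogether 15477.5 + 355 = 15832.5 s, i.e. 4.40 hours.

4.40 hours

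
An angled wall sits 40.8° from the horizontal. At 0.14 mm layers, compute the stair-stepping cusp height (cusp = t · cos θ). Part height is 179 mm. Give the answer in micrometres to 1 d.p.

106.0 μm

cos(40.8°) = 0.7570, so cusp = 0.14 × 0.7570 = 0.10598 mm → 106.0 μm.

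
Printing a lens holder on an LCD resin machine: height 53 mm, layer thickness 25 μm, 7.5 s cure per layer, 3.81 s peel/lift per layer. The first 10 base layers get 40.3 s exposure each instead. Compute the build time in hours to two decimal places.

Number of layers: 53 / 0.025 → 2120 (rounded up).
Base layers: 10 × (40.3 + 3.81) → 441.1 s.
Remaining layers = 2110 × (7.5 + 3.81), so 23864.1 s.
Sum: 441.1 + 23864.1 = 24305.2 s → 6.75 hours.

6.75 hours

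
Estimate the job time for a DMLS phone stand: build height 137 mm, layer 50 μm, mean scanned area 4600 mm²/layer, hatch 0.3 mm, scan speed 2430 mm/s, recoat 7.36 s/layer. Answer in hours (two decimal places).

10.40 hours

Layer count = ceil(137 / 0.05) = 2740.
Per-layer scan distance = 4600 / 0.3 = 15333.3 mm.
Laser time per layer = 15333.3 / 2430 = 6.31 s.
Per-layer time: 6.31 + 7.36 → 13.67 s.
2740 layers × 13.67 s/layer = 37455.8 s, i.e. 10.40 hours.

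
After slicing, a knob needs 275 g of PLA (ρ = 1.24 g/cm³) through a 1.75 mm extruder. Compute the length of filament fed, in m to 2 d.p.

Volume = 275 g / 1.24 g·cm⁻³ = 221.7742 cm³ = 221774.2 mm³.
A = π r² = π × 0.875² = 2.4053 mm².
Length = 221774.2 / 2.4053 = 92202.3 mm = 92.20 m.

92.20 m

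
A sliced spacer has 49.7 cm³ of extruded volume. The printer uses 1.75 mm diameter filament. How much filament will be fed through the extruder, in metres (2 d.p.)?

Cross-section of 1.75 mm filament: π·(1.75/2)² = 2.4053 mm².
Length = 49.7 cm³ / 2.4053 mm² = 49700 / 2.4053 = 20662.7 mm = 20.66 m.

20.66 m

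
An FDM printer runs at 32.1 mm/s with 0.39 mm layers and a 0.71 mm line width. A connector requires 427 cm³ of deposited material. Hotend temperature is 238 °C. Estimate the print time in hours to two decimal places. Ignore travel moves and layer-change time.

Line area = 0.39 × 0.71 = 0.2769 mm².
Path length: 427000 mm³ / 0.2769 mm² → 1542073 mm.
Extrusion time = 1542073 / 32.1 = 48039.7 s.
Converting: 48039.7 s = 13.34 hours.

13.34 hours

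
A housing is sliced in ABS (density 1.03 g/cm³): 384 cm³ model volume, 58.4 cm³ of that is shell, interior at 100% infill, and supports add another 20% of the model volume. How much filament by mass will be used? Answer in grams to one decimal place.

474.6 g

Infill region: 384 − 58.4 → 325.6 cm³.
Infill deposited: 1.00 × 325.6 → 325.6 cm³.
Support = 0.20 × 384 = 76.8 cm³.
Total extruded: 58.4 + 325.6 + 76.8 → 460.8 cm³.
Mass = 460.8 × 1.03, so 474.624 g.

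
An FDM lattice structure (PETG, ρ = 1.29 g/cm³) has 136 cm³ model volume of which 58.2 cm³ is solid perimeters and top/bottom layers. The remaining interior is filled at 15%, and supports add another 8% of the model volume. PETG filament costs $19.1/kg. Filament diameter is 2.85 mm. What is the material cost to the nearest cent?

$1.99

Volume inside the shell: 136 − 58.2 → 77.8 cm³.
Infill deposited: 0.15 × 77.8 → 11.67 cm³.
Support = 0.08 × 136, so 10.88 cm³.
Deposited volume = 58.2 + 11.67 + 10.88, so 80.75 cm³.
Mass = 80.75 × 1.29, so 104.1675 g.
At $19.1/kg: 104.1675/1000 × 19.1 = $1.99.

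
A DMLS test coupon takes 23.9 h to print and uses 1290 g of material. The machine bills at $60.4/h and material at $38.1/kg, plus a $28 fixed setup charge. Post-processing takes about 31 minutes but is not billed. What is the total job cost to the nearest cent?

$1520.71

Machine cost: 60.4 × 23.9 → $1443.56.
Feedstock cost: 38.1 × 1290/1000 → $49.149.
Total = 1443.56 + 49.149 + 28 = 1520.709 ≈ $1520.71.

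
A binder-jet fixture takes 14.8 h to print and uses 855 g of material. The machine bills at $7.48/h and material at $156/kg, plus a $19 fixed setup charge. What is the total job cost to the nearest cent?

$263.08

Machine-time cost = 7.48 × 14.8, so $110.704.
Material charge = 156 × 855/1000 = $133.38.
Total = 110.704 + 133.38 + 19 = 263.084 ≈ $263.08.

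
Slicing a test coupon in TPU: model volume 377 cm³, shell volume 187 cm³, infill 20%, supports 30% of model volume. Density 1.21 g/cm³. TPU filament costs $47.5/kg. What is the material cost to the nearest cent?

$19.43

Infill region = 377 − 187, so 190 cm³.
Infill deposited = 0.20 × 190, so 38 cm³.
Support: 0.30 × 377 → 113.1 cm³.
Deposited volume: 187 + 38 + 113.1 → 338.1 cm³.
Mass = 338.1 × 1.21 = 409.101 g.
Cost = 409.101 g / 1000 × $47.5/kg = $19.43.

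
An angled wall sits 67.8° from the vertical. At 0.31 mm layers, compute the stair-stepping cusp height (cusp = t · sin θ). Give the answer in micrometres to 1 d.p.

287.0 μm

Cusp = layer height × sin(67.8°) = 0.31 × 0.9259 = 0.287029 mm = 287.0 μm.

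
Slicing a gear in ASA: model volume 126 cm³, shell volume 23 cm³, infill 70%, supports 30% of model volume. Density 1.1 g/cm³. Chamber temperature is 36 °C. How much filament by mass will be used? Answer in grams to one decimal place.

Infill region = 126 − 23 = 103 cm³.
Deposited infill: 0.70 × 103 → 72.1 cm³.
Support: 0.30 × 126 → 37.8 cm³.
Total extruded = 23 + 72.1 + 37.8 = 132.9 cm³.
Mass: 132.9 × 1.1 → 146.19 g.

146.2 g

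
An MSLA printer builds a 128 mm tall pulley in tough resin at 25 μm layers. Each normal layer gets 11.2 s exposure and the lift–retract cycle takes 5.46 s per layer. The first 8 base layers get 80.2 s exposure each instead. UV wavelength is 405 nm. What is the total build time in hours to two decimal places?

23.85 hours

Layer count = ceil(128 / 0.025) = 5120.
Bottom layers = 8 × (80.2 + 5.46), so 685.28 s.
Regular layers = 5112 × (11.2 + 5.46), so 85165.92 s.
Total = 685.28 + 85165.92 = 85851.2 s = 23.85 hours.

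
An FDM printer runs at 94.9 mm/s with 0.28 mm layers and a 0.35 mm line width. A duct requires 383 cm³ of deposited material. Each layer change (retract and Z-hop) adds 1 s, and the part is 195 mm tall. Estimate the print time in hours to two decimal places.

11.63 hours

Line area: 0.28 × 0.35 → 0.098 mm².
Toolpath length = 383 cm³ / 0.098 mm² = 383000 / 0.098 = 3908163.3 mm.
Extrusion time = 3908163.3 / 94.9, so 41181.9 s.
Number of layers: 195 / 0.28 → 697 (rounded up).
Non-print overhead = 697 × 1 = 697 s.
Altogether 41181.9 + 697 = 41878.9 s, i.e. 11.63 hours.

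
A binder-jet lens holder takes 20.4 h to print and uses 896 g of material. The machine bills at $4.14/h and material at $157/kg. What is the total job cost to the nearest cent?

Machine cost = 4.14 × 20.4 = $84.456.
Feedstock cost = 157 × 896/1000 = $140.672.
Total = 84.456 + 140.672 = 225.128 ≈ $225.13.

$225.13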